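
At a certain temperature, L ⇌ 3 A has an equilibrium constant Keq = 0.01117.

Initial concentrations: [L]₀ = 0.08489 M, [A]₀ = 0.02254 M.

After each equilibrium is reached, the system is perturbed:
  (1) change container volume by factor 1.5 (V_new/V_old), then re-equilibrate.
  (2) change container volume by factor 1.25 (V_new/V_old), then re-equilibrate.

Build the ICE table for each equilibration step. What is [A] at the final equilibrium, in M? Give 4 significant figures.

[A]_eq = 0.06701 M

Q₀ = 1.3490e-04 vs Keq = 0.01117 ⇒ Q<K, forward
Step 1:
                    L           A
  init        0.08489     0.02254
  Δ           -0.0221     0.06631
  eq          0.06279     0.08885
  solve Keq expr → x = 0.0221; check Q = 0.01117
Then change container volume by factor 1.5 (V_new/V_old).
Step 2:
                    L           A
  init        0.04186     0.05923
  Δ         -0.005044     0.01513
  eq          0.03681     0.07436
  solve Keq expr → x = 0.005044; check Q = 0.01117
Then change container volume by factor 1.25 (V_new/V_old).
Step 3:
                    L           A
  init        0.02945     0.05949
  Δ         -0.002508    0.007524
  eq          0.02694     0.06701
  solve Keq expr → x = 0.002508; check Q = 0.01117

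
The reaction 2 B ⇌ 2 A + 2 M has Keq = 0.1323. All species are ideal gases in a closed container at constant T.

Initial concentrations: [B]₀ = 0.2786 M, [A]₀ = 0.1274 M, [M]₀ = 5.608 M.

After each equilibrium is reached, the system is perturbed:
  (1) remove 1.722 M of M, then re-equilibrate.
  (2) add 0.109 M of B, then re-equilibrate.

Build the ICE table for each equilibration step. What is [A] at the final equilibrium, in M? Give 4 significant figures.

Q₀ = 6.576 vs Keq = 0.1323 ⇒ Q>K, reverse
Step 1:
                  B         A         M
  init       0.2786    0.1274     5.608
  Δ          0.1022   -0.1022   -0.1022
  eq         0.3808   0.02516     5.506
  solve Keq expr → x = -0.05112; check Q = 0.1323
Then remove 1.722 M of M.
Step 2:
                  B         A         M
  init       0.3808   0.02516     3.784
  Δ        -0.01036   0.01036   0.01036
  eq         0.3705   0.03552     3.794
  solve Keq expr → x = 0.005179; check Q = 0.1323
Then add 0.109 M of B.
Step 3:
                  B         A         M
  init       0.4795   0.03552     3.794
  Δ       -0.009433  0.009433  0.009433
  eq           0.47   0.04495     3.804
  solve Keq expr → x = 0.004717; check Q = 0.1323

[A]_eq = 0.04495 M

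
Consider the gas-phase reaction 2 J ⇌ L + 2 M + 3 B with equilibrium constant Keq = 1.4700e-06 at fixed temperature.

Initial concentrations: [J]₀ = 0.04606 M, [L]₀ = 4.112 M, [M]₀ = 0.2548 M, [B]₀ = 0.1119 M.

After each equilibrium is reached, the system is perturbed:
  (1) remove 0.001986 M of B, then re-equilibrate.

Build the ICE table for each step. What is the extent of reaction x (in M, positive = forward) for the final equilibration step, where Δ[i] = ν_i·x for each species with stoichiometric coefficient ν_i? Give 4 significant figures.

Q₀ = 0.1763 vs Keq = 1.4700e-06 ⇒ Q>K, reverse
Step 1:
                  J         L         M         B
  I         0.04606     4.112    0.2548    0.1119
  C         0.07108  -0.03554  -0.07108   -0.1066
  E          0.1171     4.076    0.1837  0.005273
  solve Keq expr → x = -0.03554; check Q = 1.4700e-06
Then remove 0.001986 M of B.
Step 2:
                  J         L         M         B
  I          0.1171     4.076    0.1837  0.003287
  C       -0.001282 6.4099e-04  0.001282  0.001923
  E          0.1159     4.077     0.185   0.00521
  solve Keq expr → x = 6.4099e-04; check Q = 1.4700e-06

x = 6.4099e-04 M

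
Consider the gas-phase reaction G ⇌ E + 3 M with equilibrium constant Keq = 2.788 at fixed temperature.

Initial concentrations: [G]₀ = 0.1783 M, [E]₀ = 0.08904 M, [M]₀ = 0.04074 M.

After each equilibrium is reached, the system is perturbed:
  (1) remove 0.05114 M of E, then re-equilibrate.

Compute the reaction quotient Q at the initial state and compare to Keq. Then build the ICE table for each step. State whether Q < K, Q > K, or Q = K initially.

Q₀ = 3.3767e-05; Q < K (proceeds forward)

Q₀ = 3.3767e-05 vs Keq = 2.788 ⇒ Q<K, forward
Step 1:
                   G          E          M
  init        0.1783    0.08904    0.04074
  Δ          -0.1644     0.1644     0.4933
  eq         0.01385     0.2535     0.5341
  solve Keq expr → x = 0.1644; check Q = 2.788
Then remove 0.05114 M of E.
Step 2:
                   G          E          M
  init       0.01385     0.2023     0.5341
  Δ        -0.002244   0.002244   0.006731
  eq         0.01161     0.2046     0.5408
  solve Keq expr → x = 0.002244; check Q = 2.788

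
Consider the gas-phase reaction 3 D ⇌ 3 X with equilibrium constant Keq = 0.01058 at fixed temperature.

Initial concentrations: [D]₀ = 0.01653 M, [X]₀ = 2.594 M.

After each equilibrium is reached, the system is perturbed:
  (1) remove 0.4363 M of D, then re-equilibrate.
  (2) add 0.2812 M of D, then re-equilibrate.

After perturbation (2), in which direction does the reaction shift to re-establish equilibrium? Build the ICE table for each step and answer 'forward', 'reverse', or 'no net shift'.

Direction: forward

Q₀ = 3.8645e+06 vs Keq = 0.01058 ⇒ Q>K, reverse
Step 1:
                   D          X
  I          0.01653      2.594
  C            2.124     -2.124
  E            2.141     0.4699
  solve Keq expr → x = -0.708; check Q = 0.01058
Then remove 0.4363 M of D.
Step 2:
                   D          X
  I            1.704     0.4699
  C          0.07854   -0.07854
  E            1.783     0.3914
  solve Keq expr → x = -0.02618; check Q = 0.01058
Then add 0.2812 M of D.
Step 3:
                   D          X
  I            2.064     0.3914
  C         -0.05062    0.05062
  E            2.013      0.442
  solve Keq expr → x = 0.01687; check Q = 0.01058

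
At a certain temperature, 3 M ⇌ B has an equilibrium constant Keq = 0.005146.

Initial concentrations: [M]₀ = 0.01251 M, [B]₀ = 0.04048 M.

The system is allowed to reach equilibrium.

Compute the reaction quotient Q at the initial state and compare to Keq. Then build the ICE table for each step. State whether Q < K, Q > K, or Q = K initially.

Q₀ = 2.0676e+04 vs Keq = 0.005146 ⇒ Q>K, reverse
Step 1:
                    M           B
  init        0.01251     0.04048
  Δ            0.1214    -0.04047
  eq           0.1339  1.2358e-05
  solve Keq expr → x = -0.04047; check Q = 0.005146

Q₀ = 2.0676e+04; Q > K (proceeds reverse)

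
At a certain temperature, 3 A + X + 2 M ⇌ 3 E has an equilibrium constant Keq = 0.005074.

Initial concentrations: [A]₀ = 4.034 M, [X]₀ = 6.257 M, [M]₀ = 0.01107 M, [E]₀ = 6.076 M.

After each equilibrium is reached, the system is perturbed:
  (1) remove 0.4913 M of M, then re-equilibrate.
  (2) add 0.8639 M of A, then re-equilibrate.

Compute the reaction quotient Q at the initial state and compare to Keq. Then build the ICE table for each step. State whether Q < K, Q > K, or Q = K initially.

Q₀ = 4456 vs Keq = 0.005074 ⇒ Q>K, reverse
Step 1:
                    A           X           M           E
  init          4.034       6.257     0.01107       6.076
  Δ             2.727      0.9089       1.818      -2.727
  eq            6.761       7.166       1.829       3.349
  solve Keq expr → x = -0.9089; check Q = 0.005074
Then remove 0.4913 M of M.
Step 2:
                    A           X           M           E
  init          6.761       7.166       1.337       3.349
  Δ            0.2662     0.08872      0.1774     -0.2662
  eq            7.027       7.255       1.515       3.083
  solve Keq expr → x = -0.08872; check Q = 0.005074
Then add 0.8639 M of A.
Step 3:
                    A           X           M           E
  init          7.891       7.255       1.515       3.083
  Δ           -0.1519    -0.05062     -0.1012      0.1519
  eq            7.739       7.204       1.414       3.235
  solve Keq expr → x = 0.05062; check Q = 0.005074

Q₀ = 4456; Q > K (proceeds reverse)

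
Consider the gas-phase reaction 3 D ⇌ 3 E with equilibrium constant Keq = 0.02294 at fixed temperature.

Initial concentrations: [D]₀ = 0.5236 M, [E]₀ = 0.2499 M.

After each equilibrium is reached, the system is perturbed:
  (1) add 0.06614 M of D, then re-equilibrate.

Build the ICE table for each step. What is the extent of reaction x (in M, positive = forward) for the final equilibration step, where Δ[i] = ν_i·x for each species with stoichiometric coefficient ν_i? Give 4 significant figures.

Q₀ = 0.1087 vs Keq = 0.02294 ⇒ Q>K, reverse
Step 1:
                    D           E
  init         0.5236      0.2499
  Δ           0.07875    -0.07875
  eq           0.6023      0.1712
  solve Keq expr → x = -0.02625; check Q = 0.02294
Then add 0.06614 M of D.
Step 2:
                    D           E
  init         0.6685      0.1712
  Δ          -0.01463     0.01463
  eq           0.6539      0.1858
  solve Keq expr → x = 0.004878; check Q = 0.02294

x = 0.004878 M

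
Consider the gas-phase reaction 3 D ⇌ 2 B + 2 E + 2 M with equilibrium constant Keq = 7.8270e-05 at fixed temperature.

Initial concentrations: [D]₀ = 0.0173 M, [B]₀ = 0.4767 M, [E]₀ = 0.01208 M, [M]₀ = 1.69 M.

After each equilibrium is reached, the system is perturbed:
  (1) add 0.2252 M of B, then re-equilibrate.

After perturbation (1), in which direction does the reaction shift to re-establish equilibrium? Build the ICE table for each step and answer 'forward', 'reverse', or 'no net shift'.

Q₀ = 18.29 vs Keq = 7.8270e-05 ⇒ Q>K, reverse
Step 1:
                   D          B          E          M
  I           0.0173     0.4767    0.01208       1.69
  C          0.01801     -0.012     -0.012     -0.012
  E          0.03531     0.4647 7.5272e-05      1.678
  solve Keq expr → x = -0.006002; check Q = 7.8270e-05
Then add 0.2252 M of B.
Step 2:
                   D          B          E          M
  I          0.03531     0.6899 7.5272e-05      1.678
  C       3.6733e-05 -2.4489e-05 -2.4489e-05 -2.4489e-05
  E          0.03534     0.6899 5.0783e-05      1.678
  solve Keq expr → x = -1.2244e-05; check Q = 7.8270e-05

Direction: reverse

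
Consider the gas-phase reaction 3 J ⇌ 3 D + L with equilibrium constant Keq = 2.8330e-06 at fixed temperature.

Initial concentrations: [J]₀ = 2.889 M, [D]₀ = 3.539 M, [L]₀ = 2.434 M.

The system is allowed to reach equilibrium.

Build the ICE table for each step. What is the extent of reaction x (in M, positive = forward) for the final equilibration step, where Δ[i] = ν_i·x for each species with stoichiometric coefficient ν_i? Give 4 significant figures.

Q₀ = 4.474 vs Keq = 2.8330e-06 ⇒ Q>K, reverse
Step 1:
                  J         D         L
  init        2.889     3.539     2.434
  Δ           3.456    -3.456    -1.152
  eq          6.345   0.08265     1.282
  solve Keq expr → x = -1.152; check Q = 2.8330e-06

x = -1.152 M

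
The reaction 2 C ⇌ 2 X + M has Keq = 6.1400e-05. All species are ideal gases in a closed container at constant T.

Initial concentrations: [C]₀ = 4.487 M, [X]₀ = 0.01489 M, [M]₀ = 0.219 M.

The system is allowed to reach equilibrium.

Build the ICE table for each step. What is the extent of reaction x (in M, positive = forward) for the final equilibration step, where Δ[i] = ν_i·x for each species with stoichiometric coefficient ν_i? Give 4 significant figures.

x = 0.02753 M

Q₀ = 2.4117e-06 vs Keq = 6.1400e-05 ⇒ Q<K, forward
Step 1:
                   C          X          M
  init         4.487    0.01489      0.219
  Δ         -0.05505    0.05505    0.02753
  eq           4.432    0.06994     0.2465
  solve Keq expr → x = 0.02753; check Q = 6.1400e-05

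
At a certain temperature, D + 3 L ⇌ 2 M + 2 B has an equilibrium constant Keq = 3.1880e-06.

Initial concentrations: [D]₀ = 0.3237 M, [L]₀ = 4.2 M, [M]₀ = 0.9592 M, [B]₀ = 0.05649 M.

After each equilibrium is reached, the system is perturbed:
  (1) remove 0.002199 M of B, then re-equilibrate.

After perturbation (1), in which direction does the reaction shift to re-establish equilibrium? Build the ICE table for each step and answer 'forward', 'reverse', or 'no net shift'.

Q₀ = 1.2243e-04 vs Keq = 3.1880e-06 ⇒ Q>K, reverse
Step 1:
                   D          L          M          B
  I           0.3237        4.2     0.9592    0.05649
  C          0.02316    0.06949   -0.04633   -0.04633
  E           0.3469      4.269     0.9129    0.01016
  solve Keq expr → x = -0.02316; check Q = 3.1880e-06
Then remove 0.002199 M of B.
Step 2:
                   D          L          M          B
  I           0.3469      4.269     0.9129   0.007963
  C        -0.001074  -0.003222   0.002148   0.002148
  E           0.3458      4.266      0.915    0.01011
  solve Keq expr → x = 0.001074; check Q = 3.1880e-06

Direction: forward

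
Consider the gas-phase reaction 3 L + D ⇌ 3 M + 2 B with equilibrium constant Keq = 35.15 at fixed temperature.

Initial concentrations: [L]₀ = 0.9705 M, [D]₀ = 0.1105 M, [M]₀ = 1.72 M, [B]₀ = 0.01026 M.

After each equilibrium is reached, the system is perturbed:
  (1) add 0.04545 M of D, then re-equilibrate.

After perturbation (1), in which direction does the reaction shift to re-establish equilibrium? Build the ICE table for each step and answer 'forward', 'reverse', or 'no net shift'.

Q₀ = 0.005303 vs Keq = 35.15 ⇒ Q<K, forward
Step 1:
                    L           D           M           B
  init         0.9705      0.1105        1.72     0.01026
  Δ            -0.265    -0.08835       0.265      0.1767
  eq           0.7055     0.02215       1.985       0.187
  solve Keq expr → x = 0.08835; check Q = 35.15
Then add 0.04545 M of D.
Step 2:
                    L           D           M           B
  init         0.7055      0.0676       1.985       0.187
  Δ          -0.06111    -0.02037     0.06111     0.04074
  eq           0.6443     0.04723       2.046      0.2277
  solve Keq expr → x = 0.02037; check Q = 35.15

Direction: forward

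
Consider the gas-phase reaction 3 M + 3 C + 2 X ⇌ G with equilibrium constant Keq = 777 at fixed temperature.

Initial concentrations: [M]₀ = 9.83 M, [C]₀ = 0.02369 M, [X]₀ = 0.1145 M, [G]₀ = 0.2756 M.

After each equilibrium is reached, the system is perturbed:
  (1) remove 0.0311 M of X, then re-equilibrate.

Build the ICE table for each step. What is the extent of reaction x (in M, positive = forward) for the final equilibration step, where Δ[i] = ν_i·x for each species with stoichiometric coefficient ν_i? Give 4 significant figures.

Q₀ = 1665 vs Keq = 777 ⇒ Q>K, reverse
Step 1:
                  M         C         X         G
  init         9.83   0.02369    0.1145    0.2756
  Δ         0.00606   0.00606   0.00404  -0.00202
  eq          9.836   0.02975    0.1185    0.2736
  solve Keq expr → x = -0.00202; check Q = 777
Then remove 0.0311 M of X.
Step 2:
                  M         C         X         G
  init        9.836   0.02975   0.08744    0.2736
  Δ         0.00559   0.00559  0.003727 -0.001863
  eq          9.842   0.03534   0.09117    0.2717
  solve Keq expr → x = -0.001863; check Q = 777

x = -0.001863 M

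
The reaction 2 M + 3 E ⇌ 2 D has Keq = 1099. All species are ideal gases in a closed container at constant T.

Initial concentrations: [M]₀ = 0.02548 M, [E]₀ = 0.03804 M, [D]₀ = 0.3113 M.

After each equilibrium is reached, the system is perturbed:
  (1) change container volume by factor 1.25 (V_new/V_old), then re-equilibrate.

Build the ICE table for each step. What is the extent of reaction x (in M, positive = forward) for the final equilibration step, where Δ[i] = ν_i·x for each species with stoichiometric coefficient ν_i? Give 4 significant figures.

Q₀ = 2.7117e+06 vs Keq = 1099 ⇒ Q>K, reverse
Step 1:
                   M          E          D
  init       0.02548    0.03804     0.3113
  Δ          0.08185     0.1228   -0.08185
  eq          0.1073     0.1608     0.2295
  solve Keq expr → x = -0.04092; check Q = 1099
Then change container volume by factor 1.25 (V_new/V_old).
Step 2:
                   M          E          D
  init       0.08586     0.1286     0.1836
  Δ           0.0101    0.01515    -0.0101
  eq         0.09596     0.1438     0.1735
  solve Keq expr → x = -0.005049; check Q = 1099

x = -0.005049 M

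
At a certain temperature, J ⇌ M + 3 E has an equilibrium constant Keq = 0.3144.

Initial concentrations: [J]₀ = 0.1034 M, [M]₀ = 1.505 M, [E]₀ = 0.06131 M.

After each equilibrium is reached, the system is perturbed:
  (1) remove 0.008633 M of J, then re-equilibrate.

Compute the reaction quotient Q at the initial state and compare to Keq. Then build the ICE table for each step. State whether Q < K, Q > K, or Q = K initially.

Q₀ = 0.003354; Q < K (proceeds forward)

Q₀ = 0.003354 vs Keq = 0.3144 ⇒ Q<K, forward
Step 1:
                   J          M          E
  init        0.1034      1.505    0.06131
  Δ         -0.05218    0.05218     0.1566
  eq         0.05122      1.557     0.2179
  solve Keq expr → x = 0.05218; check Q = 0.3144
Then remove 0.008633 M of J.
Step 2:
                   J          M          E
  init       0.04258      1.557     0.2179
  Δ         0.002818  -0.002818  -0.008453
  eq          0.0454      1.554     0.2094
  solve Keq expr → x = -0.002818; check Q = 0.3144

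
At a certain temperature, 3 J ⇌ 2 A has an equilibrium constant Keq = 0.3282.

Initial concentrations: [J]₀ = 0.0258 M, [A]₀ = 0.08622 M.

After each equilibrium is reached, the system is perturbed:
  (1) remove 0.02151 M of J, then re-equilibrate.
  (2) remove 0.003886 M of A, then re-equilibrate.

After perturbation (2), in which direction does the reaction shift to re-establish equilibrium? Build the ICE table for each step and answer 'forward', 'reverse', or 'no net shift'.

Q₀ = 432.9 vs Keq = 0.3282 ⇒ Q>K, reverse
Step 1:
                  J         A
  I          0.0258   0.08622
  C         0.09379  -0.06253
  E          0.1196   0.02369
  solve Keq expr → x = -0.03126; check Q = 0.3282
Then remove 0.02151 M of J.
Step 2:
                  J         A
  I         0.09808   0.02369
  C        0.006483 -0.004322
  E          0.1046   0.01937
  solve Keq expr → x = -0.002161; check Q = 0.3282
Then remove 0.003886 M of A.
Step 3:
                  J         A
  I          0.1046   0.01548
  C       -0.004126  0.002751
  E          0.1004   0.01824
  solve Keq expr → x = 0.001375; check Q = 0.3282

Direction: forward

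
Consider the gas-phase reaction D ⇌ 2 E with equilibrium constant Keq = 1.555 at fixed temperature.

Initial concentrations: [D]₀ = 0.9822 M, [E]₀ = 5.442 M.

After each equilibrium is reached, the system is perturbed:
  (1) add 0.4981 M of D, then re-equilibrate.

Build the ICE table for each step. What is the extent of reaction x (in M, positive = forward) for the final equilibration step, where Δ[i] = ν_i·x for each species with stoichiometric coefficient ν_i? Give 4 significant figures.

x = 0.0772 M

Q₀ = 30.15 vs Keq = 1.555 ⇒ Q>K, reverse
Step 1:
                    D           E
  I            0.9822       5.442
  C               1.7        -3.4
  E             2.682       2.042
  solve Keq expr → x = -1.7; check Q = 1.555
Then add 0.4981 M of D.
Step 2:
                    D           E
  I              3.18       2.042
  C           -0.0772      0.1544
  E             3.103       2.197
  solve Keq expr → x = 0.0772; check Q = 1.555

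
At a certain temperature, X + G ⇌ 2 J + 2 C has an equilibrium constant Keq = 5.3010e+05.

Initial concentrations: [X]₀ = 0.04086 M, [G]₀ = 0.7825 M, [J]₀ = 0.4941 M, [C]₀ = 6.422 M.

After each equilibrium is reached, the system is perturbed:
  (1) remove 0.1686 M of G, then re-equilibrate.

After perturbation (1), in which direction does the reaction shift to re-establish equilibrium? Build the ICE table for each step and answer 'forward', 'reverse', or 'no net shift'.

Q₀ = 314.9 vs Keq = 5.3010e+05 ⇒ Q<K, forward
Step 1:
                    X           G           J           C
  I           0.04086      0.7825      0.4941       6.422
  C          -0.04082    -0.04082     0.08165     0.08165
  E        3.5662e-05      0.7417      0.5757       6.504
  solve Keq expr → x = 0.04082; check Q = 5.3010e+05
Then remove 0.1686 M of G.
Step 2:
                    X           G           J           C
  I        3.5662e-05      0.5731      0.5757       6.504
  C        1.0487e-05  1.0487e-05 -2.0975e-05 -2.0975e-05
  E        4.6150e-05      0.5731      0.5757       6.504
  solve Keq expr → x = -1.0487e-05; check Q = 5.3010e+05

Direction: reverse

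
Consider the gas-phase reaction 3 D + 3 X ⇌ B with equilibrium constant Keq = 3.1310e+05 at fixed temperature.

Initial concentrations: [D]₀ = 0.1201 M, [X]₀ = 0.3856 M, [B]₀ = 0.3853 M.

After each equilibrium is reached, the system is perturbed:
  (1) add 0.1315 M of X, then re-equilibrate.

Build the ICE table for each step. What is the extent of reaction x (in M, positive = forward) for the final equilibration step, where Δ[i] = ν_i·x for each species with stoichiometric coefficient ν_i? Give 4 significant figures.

x = 0.003446 M

Q₀ = 3879 vs Keq = 3.1310e+05 ⇒ Q<K, forward
Step 1:
                   D          X          B
  Initial     0.1201     0.3856     0.3853
  Change    -0.08376   -0.08376    0.02792
  Equil      0.03634     0.3018     0.4132
  solve Keq expr → x = 0.02792; check Q = 3.1310e+05
Then add 0.1315 M of X.
Step 2:
                   D          X          B
  Initial    0.03634     0.4333     0.4132
  Change    -0.01034   -0.01034   0.003446
  Equil        0.026      0.423     0.4167
  solve Keq expr → x = 0.003446; check Q = 3.1310e+05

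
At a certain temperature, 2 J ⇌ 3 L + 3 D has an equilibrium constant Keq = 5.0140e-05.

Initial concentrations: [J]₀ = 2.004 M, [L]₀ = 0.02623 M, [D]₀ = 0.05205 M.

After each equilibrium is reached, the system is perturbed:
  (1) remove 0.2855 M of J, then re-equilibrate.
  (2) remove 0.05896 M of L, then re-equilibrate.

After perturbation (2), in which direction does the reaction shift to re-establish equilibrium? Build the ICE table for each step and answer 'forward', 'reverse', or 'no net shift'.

Q₀ = 6.3367e-10 vs Keq = 5.0140e-05 ⇒ Q<K, forward
Step 1:
                  J         L         D
  init        2.004   0.02623   0.05205
  Δ         -0.1319    0.1979    0.1979
  eq          1.872    0.2241    0.2499
  solve Keq expr → x = 0.06596; check Q = 5.0140e-05
Then remove 0.2855 M of J.
Step 2:
                  J         L         D
  init        1.587    0.2241    0.2499
  Δ        0.008197   -0.0123   -0.0123
  eq          1.595    0.2118    0.2376
  solve Keq expr → x = -0.004099; check Q = 5.0140e-05
Then remove 0.05896 M of L.
Step 3:
                  J         L         D
  init        1.595    0.1529    0.2376
  Δ        -0.02139   0.03209   0.03209
  eq          1.573    0.1849    0.2697
  solve Keq expr → x = 0.0107; check Q = 5.0140e-05

Direction: forward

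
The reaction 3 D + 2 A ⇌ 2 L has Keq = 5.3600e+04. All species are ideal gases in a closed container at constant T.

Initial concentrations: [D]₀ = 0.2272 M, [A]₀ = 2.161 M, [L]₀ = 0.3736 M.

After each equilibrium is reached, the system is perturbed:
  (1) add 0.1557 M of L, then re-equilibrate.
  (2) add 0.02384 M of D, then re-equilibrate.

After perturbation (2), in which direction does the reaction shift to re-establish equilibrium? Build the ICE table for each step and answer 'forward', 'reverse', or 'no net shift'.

Q₀ = 2.548 vs Keq = 5.3600e+04 ⇒ Q<K, forward
Step 1:
                  D         A         L
  Initial    0.2272     2.161    0.3736
  Change    -0.2165   -0.1443    0.1443
  Equil     0.01072     2.017    0.5179
  solve Keq expr → x = 0.07216; check Q = 5.3600e+04
Then add 0.1557 M of L.
Step 2:
                  D         A         L
  Initial   0.01072     2.017    0.6736
  Change    0.00203  0.001353 -0.001353
  Equil     0.01275     2.018    0.6723
  solve Keq expr → x = -6.7650e-04; check Q = 5.3600e+04
Then add 0.02384 M of D.
Step 3:
                  D         A         L
  Initial   0.03659     2.018    0.6723
  Change   -0.02357  -0.01572   0.01572
  Equil     0.01301     2.002     0.688
  solve Keq expr → x = 0.007858; check Q = 5.3600e+04

Direction: forward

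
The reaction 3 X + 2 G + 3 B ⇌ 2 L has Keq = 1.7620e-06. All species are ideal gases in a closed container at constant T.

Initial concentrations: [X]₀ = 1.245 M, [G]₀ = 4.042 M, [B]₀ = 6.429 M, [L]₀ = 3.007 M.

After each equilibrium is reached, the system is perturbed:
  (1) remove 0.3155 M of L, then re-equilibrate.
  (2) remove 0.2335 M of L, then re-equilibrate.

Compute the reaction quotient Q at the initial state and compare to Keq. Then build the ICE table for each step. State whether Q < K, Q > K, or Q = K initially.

Q₀ = 0.001079 vs Keq = 1.7620e-06 ⇒ Q>K, reverse
Step 1:
                   X          G          B          L
  Initial      1.245      4.042      6.429      3.007
  Change       2.424      1.616      2.424     -1.616
  Equil        3.669      5.658      8.853      1.391
  solve Keq expr → x = -0.8081; check Q = 1.7620e-06
Then remove 0.3155 M of L.
Step 2:
                   X          G          B          L
  Initial      3.669      5.658      8.853      1.075
  Change     -0.1986    -0.1324    -0.1986     0.1324
  Equil        3.471      5.526      8.655      1.208
  solve Keq expr → x = 0.0662; check Q = 1.7620e-06
Then remove 0.2335 M of L.
Step 3:
                   X          G          B          L
  Initial      3.471      5.526      8.655     0.9741
  Change     -0.1547    -0.1031    -0.1547     0.1031
  Equil        3.316      5.423        8.5      1.077
  solve Keq expr → x = 0.05155; check Q = 1.7620e-06

Q₀ = 0.001079; Q > K (proceeds reverse)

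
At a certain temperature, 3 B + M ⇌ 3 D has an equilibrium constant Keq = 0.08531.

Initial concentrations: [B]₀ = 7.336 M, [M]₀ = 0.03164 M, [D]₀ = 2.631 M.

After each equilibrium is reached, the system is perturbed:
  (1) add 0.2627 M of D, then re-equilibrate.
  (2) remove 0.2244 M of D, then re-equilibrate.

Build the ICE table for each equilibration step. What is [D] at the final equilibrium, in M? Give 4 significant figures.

[D]_eq = 2.102 M

Q₀ = 1.458 vs Keq = 0.08531 ⇒ Q>K, reverse
Step 1:
                    B           M           D
  Initial       7.336     0.03164       2.631
  Change       0.5506      0.1835     -0.5506
  Equil         7.887      0.2152        2.08
  solve Keq expr → x = -0.1835; check Q = 0.08531
Then add 0.2627 M of D.
Step 2:
                    B           M           D
  Initial       7.887      0.2152       2.343
  Change       0.1145     0.03816     -0.1145
  Equil         8.001      0.2533       2.229
  solve Keq expr → x = -0.03816; check Q = 0.08531
Then remove 0.2244 M of D.
Step 3:
                    B           M           D
  Initial       8.001      0.2533       2.004
  Change     -0.09804    -0.03268     0.09804
  Equil         7.903      0.2206       2.102
  solve Keq expr → x = 0.03268; check Q = 0.08531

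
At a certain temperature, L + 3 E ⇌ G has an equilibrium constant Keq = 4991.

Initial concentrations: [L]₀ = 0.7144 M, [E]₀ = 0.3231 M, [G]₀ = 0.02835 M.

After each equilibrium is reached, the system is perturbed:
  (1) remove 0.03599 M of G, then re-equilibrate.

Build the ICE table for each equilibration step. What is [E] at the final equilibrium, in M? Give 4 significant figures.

[E]_eq = 0.03078 M

Q₀ = 1.177 vs Keq = 4991 ⇒ Q<K, forward
Step 1:
                    L           E           G
  Initial      0.7144      0.3231     0.02835
  Change     -0.09626     -0.2888     0.09626
  Equil        0.6181     0.03431      0.1246
  solve Keq expr → x = 0.09626; check Q = 4991
Then remove 0.03599 M of G.
Step 2:
                    L           E           G
  Initial      0.6181     0.03431     0.08862
  Change    -0.001177    -0.00353    0.001177
  Equil         0.617     0.03078      0.0898
  solve Keq expr → x = 0.001177; check Q = 4991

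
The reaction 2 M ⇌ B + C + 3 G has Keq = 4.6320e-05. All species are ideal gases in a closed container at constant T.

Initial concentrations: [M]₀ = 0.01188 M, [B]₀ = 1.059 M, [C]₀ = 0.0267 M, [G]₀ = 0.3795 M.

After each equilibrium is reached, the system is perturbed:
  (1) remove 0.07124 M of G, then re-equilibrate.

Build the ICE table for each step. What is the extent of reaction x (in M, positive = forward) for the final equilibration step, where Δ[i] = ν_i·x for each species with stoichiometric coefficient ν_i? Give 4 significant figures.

Q₀ = 10.95 vs Keq = 4.6320e-05 ⇒ Q>K, reverse
Step 1:
                  M         B         C         G
  Initial   0.01188     1.059    0.0267    0.3795
  Change    0.05339  -0.02669  -0.02669  -0.08008
  Equil     0.06527     1.032 7.1200e-06    0.2994
  solve Keq expr → x = -0.02669; check Q = 4.6320e-05
Then remove 0.07124 M of G.
Step 2:
                  M         B         C         G
  Initial   0.06527     1.032 7.1200e-06    0.2282
  Change  -1.7906e-05 8.9529e-06 8.9529e-06 2.6859e-05
  Equil     0.06525     1.032 1.6073e-05    0.2282
  solve Keq expr → x = 8.9529e-06; check Q = 4.6320e-05

x = 8.9529e-06 M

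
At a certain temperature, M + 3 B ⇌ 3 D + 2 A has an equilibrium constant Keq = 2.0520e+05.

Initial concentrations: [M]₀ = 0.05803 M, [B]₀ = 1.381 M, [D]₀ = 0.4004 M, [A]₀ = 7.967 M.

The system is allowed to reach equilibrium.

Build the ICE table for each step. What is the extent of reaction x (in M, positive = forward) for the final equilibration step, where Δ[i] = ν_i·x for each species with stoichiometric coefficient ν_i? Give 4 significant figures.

x = 0.058 M

Q₀ = 26.66 vs Keq = 2.0520e+05 ⇒ Q<K, forward
Step 1:
                    M           B           D           A
  init        0.05803       1.381      0.4004       7.967
  Δ            -0.058      -0.174       0.174       0.116
  eq       3.4312e-05       1.207      0.5744       8.083
  solve Keq expr → x = 0.058; check Q = 2.0520e+05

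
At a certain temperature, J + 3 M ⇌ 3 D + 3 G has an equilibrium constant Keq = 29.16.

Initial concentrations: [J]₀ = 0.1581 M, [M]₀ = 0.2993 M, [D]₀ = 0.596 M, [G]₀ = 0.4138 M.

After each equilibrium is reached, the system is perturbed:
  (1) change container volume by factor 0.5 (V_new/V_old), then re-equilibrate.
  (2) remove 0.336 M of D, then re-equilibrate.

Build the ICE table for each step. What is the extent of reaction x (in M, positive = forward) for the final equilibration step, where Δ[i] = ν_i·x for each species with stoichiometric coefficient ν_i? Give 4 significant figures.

Q₀ = 3.539 vs Keq = 29.16 ⇒ Q<K, forward
Step 1:
                  J         M         D         G
  Initial    0.1581    0.2993     0.596    0.4138
  Change    -0.0277   -0.0831    0.0831    0.0831
  Equil      0.1304    0.2162    0.6791    0.4969
  solve Keq expr → x = 0.0277; check Q = 29.16
Then change container volume by factor 0.5 (V_new/V_old).
Step 2:
                  J         M         D         G
  Initial    0.2608    0.4324     1.358    0.9938
  Change    0.03585    0.1076   -0.1076   -0.1076
  Equil      0.2966    0.5399     1.251    0.8863
  solve Keq expr → x = -0.03585; check Q = 29.16
Then remove 0.336 M of D.
Step 3:
                  J         M         D         G
  Initial    0.2966    0.5399    0.9147    0.8863
  Change   -0.02311  -0.06934   0.06934   0.06934
  Equil      0.2735    0.4706     0.984    0.9556
  solve Keq expr → x = 0.02311; check Q = 29.16

x = 0.02311 M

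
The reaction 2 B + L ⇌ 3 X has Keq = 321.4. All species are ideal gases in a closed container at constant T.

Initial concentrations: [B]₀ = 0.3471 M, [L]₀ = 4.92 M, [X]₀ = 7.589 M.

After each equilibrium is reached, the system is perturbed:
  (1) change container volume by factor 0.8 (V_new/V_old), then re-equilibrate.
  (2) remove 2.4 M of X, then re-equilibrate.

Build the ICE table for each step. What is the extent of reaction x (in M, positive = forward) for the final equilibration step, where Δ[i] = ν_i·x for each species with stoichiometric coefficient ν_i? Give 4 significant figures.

Q₀ = 737.4 vs Keq = 321.4 ⇒ Q>K, reverse
Step 1:
                  B         L         X
  init       0.3471      4.92     7.589
  Δ          0.1514    0.0757   -0.2271
  eq         0.4985     4.996     7.362
  solve Keq expr → x = -0.0757; check Q = 321.4
Then change container volume by factor 0.8 (V_new/V_old).
Step 2:
                  B         L         X
  init       0.6231     6.245     9.202
  Δ               0         0         0
  eq         0.6231     6.245     9.202
  solve Keq expr → x = 0; check Q = 321.4
Then remove 2.4 M of X.
Step 3:
                  B         L         X
  init       0.6231     6.245     6.802
  Δ         -0.1976  -0.09878    0.2964
  eq         0.4256     6.146     7.099
  solve Keq expr → x = 0.09878; check Q = 321.4

x = 0.09878 M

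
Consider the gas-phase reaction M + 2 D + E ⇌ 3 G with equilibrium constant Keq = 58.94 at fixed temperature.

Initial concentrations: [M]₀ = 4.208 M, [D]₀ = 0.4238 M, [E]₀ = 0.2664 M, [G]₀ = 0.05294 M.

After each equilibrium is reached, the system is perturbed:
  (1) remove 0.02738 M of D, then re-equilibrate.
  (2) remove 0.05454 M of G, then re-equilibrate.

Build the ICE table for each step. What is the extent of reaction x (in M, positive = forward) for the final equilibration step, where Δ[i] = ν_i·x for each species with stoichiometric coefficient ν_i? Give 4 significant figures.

x = 0.003898 M

Q₀ = 7.3692e-04 vs Keq = 58.94 ⇒ Q<K, forward
Step 1:
                    M           D           E           G
  init          4.208      0.4238      0.2664     0.05294
  Δ           -0.1686     -0.3372     -0.1686      0.5058
  eq            4.039     0.08657     0.09779      0.5588
  solve Keq expr → x = 0.1686; check Q = 58.94
Then remove 0.02738 M of D.
Step 2:
                    M           D           E           G
  init          4.039     0.05919     0.09779      0.5588
  Δ          0.008879     0.01776    0.008879    -0.02664
  eq            4.048     0.07695      0.1067      0.5321
  solve Keq expr → x = -0.008879; check Q = 58.94
Then remove 0.05454 M of G.
Step 3:
                    M           D           E           G
  init          4.048     0.07695      0.1067      0.4776
  Δ         -0.003898   -0.007796   -0.003898     0.01169
  eq            4.044     0.06915      0.1028      0.4893
  solve Keq expr → x = 0.003898; check Q = 58.94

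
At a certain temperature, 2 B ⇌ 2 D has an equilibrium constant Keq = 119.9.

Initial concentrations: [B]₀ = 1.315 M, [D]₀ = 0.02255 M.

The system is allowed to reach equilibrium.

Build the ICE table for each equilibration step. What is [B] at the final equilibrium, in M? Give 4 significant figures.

[B]_eq = 0.1119 M

Q₀ = 2.9406e-04 vs Keq = 119.9 ⇒ Q<K, forward
Step 1:
                  B         D
  I           1.315   0.02255
  C          -1.203     1.203
  E          0.1119     1.226
  solve Keq expr → x = 0.6015; check Q = 119.9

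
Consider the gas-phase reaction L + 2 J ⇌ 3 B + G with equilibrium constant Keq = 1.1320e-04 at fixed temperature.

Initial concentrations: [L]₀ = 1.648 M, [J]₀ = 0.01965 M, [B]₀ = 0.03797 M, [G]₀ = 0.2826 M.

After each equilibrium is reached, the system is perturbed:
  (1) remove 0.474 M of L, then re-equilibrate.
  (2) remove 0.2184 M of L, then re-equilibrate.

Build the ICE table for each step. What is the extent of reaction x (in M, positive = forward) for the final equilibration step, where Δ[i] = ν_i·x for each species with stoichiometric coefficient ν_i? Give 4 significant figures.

Q₀ = 0.02431 vs Keq = 1.1320e-04 ⇒ Q>K, reverse
Step 1:
                  L         J         B         G
  I           1.648   0.01965   0.03797    0.2826
  C        0.009317   0.01863  -0.02795 -0.009317
  E           1.657   0.03828   0.01002    0.2733
  solve Keq expr → x = -0.009317; check Q = 1.1320e-04
Then remove 0.474 M of L.
Step 2:
                  L         J         B         G
  I           1.183   0.03828   0.01002    0.2733
  C       3.2013e-04 6.4027e-04 -9.6040e-04 -3.2013e-04
  E           1.184   0.03892   0.00906     0.273
  solve Keq expr → x = -3.2013e-04; check Q = 1.1320e-04
Then remove 0.2184 M of L.
Step 3:
                  L         J         B         G
  I          0.9652   0.03892   0.00906     0.273
  C       1.8031e-04 3.6061e-04 -5.4092e-04 -1.8031e-04
  E          0.9654   0.03928  0.008519    0.2728
  solve Keq expr → x = -1.8031e-04; check Q = 1.1320e-04

x = -1.8031e-04 M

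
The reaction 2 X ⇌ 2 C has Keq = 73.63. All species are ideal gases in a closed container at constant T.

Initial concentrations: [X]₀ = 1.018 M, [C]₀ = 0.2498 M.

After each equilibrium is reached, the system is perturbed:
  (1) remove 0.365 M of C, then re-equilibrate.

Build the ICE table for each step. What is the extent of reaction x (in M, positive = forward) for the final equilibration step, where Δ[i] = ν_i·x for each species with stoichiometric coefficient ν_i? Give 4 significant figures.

Q₀ = 0.06021 vs Keq = 73.63 ⇒ Q<K, forward
Step 1:
                   X          C
  Initial      1.018     0.2498
  Change     -0.8857     0.8857
  Equil       0.1323      1.135
  solve Keq expr → x = 0.4428; check Q = 73.63
Then remove 0.365 M of C.
Step 2:
                   X          C
  Initial     0.1323     0.7705
  Change     -0.0381     0.0381
  Equil      0.09423     0.8086
  solve Keq expr → x = 0.01905; check Q = 73.63

x = 0.01905 M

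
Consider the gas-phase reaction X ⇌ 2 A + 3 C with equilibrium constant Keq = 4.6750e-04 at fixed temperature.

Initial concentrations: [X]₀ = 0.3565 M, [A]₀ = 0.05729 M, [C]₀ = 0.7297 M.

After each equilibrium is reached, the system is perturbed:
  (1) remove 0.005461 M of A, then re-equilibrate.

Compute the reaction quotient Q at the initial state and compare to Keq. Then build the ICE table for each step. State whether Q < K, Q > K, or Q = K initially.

Q₀ = 0.003577; Q > K (proceeds reverse)

Q₀ = 0.003577 vs Keq = 4.6750e-04 ⇒ Q>K, reverse
Step 1:
                   X          A          C
  Initial     0.3565    0.05729     0.7297
  Change     0.01684   -0.03369   -0.05053
  Equil       0.3733     0.0236     0.6792
  solve Keq expr → x = -0.01684; check Q = 4.6750e-04
Then remove 0.005461 M of A.
Step 2:
                   X          A          C
  Initial     0.3733    0.01814     0.6792
  Change   -0.002499   0.004998   0.007497
  Equil       0.3708    0.02314     0.6867
  solve Keq expr → x = 0.002499; check Q = 4.6750e-04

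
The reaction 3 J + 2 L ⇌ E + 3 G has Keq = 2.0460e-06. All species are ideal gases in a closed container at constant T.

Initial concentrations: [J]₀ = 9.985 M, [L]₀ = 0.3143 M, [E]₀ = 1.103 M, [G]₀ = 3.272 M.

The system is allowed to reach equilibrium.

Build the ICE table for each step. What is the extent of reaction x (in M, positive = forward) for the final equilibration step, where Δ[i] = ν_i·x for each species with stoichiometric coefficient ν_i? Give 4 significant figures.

Q₀ = 0.3929 vs Keq = 2.0460e-06 ⇒ Q>K, reverse
Step 1:
                  J         L         E         G
  I           9.985    0.3143     1.103     3.272
  C           2.786     1.857   -0.9285    -2.786
  E           12.77     2.171    0.1745    0.4865
  solve Keq expr → x = -0.9285; check Q = 2.0460e-06

x = -0.9285 M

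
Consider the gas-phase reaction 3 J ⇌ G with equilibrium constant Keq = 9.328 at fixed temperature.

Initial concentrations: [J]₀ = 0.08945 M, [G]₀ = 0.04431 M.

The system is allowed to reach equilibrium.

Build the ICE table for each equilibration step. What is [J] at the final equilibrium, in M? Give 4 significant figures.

[J]_eq = 0.1421 M

Q₀ = 61.91 vs Keq = 9.328 ⇒ Q>K, reverse
Step 1:
                    J           G
  I           0.08945     0.04431
  C           0.05264    -0.01755
  E            0.1421     0.02676
  solve Keq expr → x = -0.01755; check Q = 9.328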